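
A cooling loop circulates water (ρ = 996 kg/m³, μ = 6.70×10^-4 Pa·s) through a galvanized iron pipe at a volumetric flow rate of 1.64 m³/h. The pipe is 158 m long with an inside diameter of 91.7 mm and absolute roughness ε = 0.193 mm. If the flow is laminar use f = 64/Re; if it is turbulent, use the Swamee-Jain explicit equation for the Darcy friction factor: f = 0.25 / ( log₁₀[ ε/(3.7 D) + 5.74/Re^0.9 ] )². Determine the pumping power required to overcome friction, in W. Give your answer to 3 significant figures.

P ≈ 0.0648 W

Q = 1.64 m³/h = 1.64/3600 = 0.0004556 m³/s.
Cross-sectional area A = πD²/4 = π(0.0917)²/4 = 0.006604 m²; mean velocity V = Q/A = 0.0004556/0.006604 = 0.06898 m/s.
Reynolds number Re = ρVD/μ = 996 · 0.06898 · 0.0917 / 0.00067 = 9403.
Re > 4000 → turbulent. Relative roughness ε/D = 0.000193/0.0917 = 0.0021. Swamee-Jain: f = 0.25/(log₁₀[0.0021/3.7 + 5.74/9403^0.9])² = 0.25/(log₁₀[0.000569 + 0.00152])² = 0.25/(-2.679)² = 0.03483.
Darcy-Weisbach: ΔP = f(L/D)(ρV²/2) = 0.03483·(158/0.0917)·(996·0.06898²/2) = 0.03483·1723·2.369 = 142.2 Pa.
Pumping power P = QΔP = 0.0004556·142.2 = 0.06477 W = 0.0648 W.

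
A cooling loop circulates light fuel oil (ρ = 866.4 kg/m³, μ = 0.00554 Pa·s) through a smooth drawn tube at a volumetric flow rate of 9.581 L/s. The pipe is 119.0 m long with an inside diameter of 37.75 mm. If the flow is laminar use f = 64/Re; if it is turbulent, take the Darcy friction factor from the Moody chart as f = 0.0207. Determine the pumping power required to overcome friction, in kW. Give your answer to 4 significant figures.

P ≈ 19.85 kW

Q = 9.581 L/s = 9.581/1000 = 0.009581 m³/s.
Cross-sectional area A = πD²/4 = π(0.03775)²/4 = 0.001119 m²; mean velocity V = Q/A = 0.009581/0.001119 = 8.56 m/s.
Reynolds number Re = ρVD/μ = 866.4 · 8.56 · 0.03775 / 0.00554 = 5.054e+04.
Re > 4000 → turbulent; use the Moody-chart value f = 0.0207.
Darcy-Weisbach: ΔP = f(L/D)(ρV²/2) = 0.0207·(119/0.03775)·(866.4·8.56²/2) = 0.0207·3152·3.174e+04 = 2.071e+06 Pa.
Pumping power P = QΔP = 0.009581·2.071e+06 = 19846 W = 19.85 kW.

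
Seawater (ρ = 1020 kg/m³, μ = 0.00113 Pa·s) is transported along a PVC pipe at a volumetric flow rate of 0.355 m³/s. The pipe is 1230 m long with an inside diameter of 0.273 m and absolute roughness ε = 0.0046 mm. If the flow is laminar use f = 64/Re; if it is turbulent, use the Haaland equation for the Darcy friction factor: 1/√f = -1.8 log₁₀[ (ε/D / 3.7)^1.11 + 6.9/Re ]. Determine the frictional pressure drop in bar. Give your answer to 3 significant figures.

Cross-sectional area A = πD²/4 = π(0.273)²/4 = 0.05853 m²; mean velocity V = Q/A = 0.355/0.05853 = 6.065 m/s.
Reynolds number Re = ρVD/μ = 1020 · 6.065 · 0.273 / 0.00113 = 1.495e+06.
Re > 4000 → turbulent. Relative roughness ε/D = 4.6e-06/0.273 = 1.68e-05. Haaland: 1/√f = -1.8 log₁₀[(1.68e-05/3.7)^1.11 + 6.9/1.495e+06] = -1.8 log₁₀[1.18e-06 + 4.62e-06] = 9.427, so f = 0.01125.
Darcy-Weisbach: ΔP = f(L/D)(ρV²/2) = 0.01125·(1230/0.273)·(1020·6.065²/2) = 0.01125·4505·1.876e+04 = 9.511e+05 Pa.
ΔP = 9.511e+05 Pa = 9.51 bar.

ΔP ≈ 9.51 bar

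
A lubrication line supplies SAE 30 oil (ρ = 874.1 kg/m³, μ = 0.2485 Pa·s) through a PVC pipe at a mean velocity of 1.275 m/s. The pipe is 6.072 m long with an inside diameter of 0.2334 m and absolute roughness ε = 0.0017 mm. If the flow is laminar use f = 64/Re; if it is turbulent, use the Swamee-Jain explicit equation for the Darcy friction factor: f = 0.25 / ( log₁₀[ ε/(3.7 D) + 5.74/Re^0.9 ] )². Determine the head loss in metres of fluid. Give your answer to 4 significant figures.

h_f ≈ 0.1318 m

Reynolds number Re = ρVD/μ = 874.1 · 1.275 · 0.2334 / 0.248 = 1047.
Re < 2300 → laminar flow, so f = 64/Re = 64/1047 = 0.06114 (the turbulent correlation is not needed).
Darcy-Weisbach: ΔP = f(L/D)(ρV²/2) = 0.06114·(6.072/0.2334)·(874.1·1.275²/2) = 0.06114·26.02·710.5 = 1130 Pa.
Head loss h_f = ΔP/(ρg) = 1130/(874.1·9.81) = 0.1318 m.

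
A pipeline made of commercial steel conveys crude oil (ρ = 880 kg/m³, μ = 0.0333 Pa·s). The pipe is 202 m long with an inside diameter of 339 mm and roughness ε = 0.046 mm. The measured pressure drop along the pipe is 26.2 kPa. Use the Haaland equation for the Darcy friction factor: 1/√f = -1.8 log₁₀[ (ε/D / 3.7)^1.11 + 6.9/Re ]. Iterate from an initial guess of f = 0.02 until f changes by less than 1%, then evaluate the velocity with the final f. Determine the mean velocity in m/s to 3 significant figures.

Rearranging Darcy-Weisbach: V = √(2·ΔP·D/(f·L·ρ)). With ε/D = 4.6e-05/0.339 = 0.000136, iterate starting from f = 0.02:
  f = 0.02 → V = √(2·2.62e+04·0.339/(0.02·202·880)) = 2.235 m/s; Re = ρVD/μ = 2.002e+04; f → 0.02596
  f = 0.02596 → V = 1.962 m/s; Re = 1.758e+04; f → 0.02681
  f = 0.02681 → V = 1.931 m/s; Re = 1.73e+04; f → 0.02692
Converged (Δf/f < 1%). With the final f = 0.02692: V = √(2·2.62e+04·0.339/(0.02692·202·880)) = 1.927 m/s.

V ≈ 1.93 m/s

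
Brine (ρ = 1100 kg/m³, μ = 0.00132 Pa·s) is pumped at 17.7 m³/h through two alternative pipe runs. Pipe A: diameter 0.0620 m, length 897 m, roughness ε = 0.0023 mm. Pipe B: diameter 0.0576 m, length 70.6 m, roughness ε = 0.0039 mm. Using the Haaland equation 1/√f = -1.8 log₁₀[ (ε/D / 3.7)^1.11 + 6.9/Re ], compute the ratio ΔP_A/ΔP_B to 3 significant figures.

Pipe A: V = Q/A = 0.004917/0.003019 = 1.629 m/s; Re = 8.414e+04; ε/D = 3.71e-05; Haaland → f = 0.01862; ΔP_A = f(L/D)(ρV²/2) = 3.929e+05 Pa.
Pipe B: V = Q/A = 0.004917/0.002606 = 1.887 m/s; Re = 9.057e+04; ε/D = 6.77e-05; Haaland → f = 0.01847; ΔP_B = f(L/D)(ρV²/2) = 4.433e+04 Pa.
ΔP_A/ΔP_B = 3.929e+05/4.433e+04 = 8.86.

ΔP_A/ΔP_B ≈ 8.86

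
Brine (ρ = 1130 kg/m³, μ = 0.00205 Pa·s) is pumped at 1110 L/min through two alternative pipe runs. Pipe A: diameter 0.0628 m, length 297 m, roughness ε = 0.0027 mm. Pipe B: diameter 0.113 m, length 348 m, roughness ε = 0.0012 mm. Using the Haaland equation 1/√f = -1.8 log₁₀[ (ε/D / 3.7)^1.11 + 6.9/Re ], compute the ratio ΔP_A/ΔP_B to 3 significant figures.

Pipe A: V = Q/A = 0.0185/0.003097 = 5.973 m/s; Re = 2.068e+05; ε/D = 4.3e-05; Haaland → f = 0.01569; ΔP_A = f(L/D)(ρV²/2) = 1.495e+06 Pa.
Pipe B: V = Q/A = 0.0185/0.01003 = 1.845 m/s; Re = 1.149e+05; ε/D = 1.06e-05; Haaland → f = 0.01736; ΔP_B = f(L/D)(ρV²/2) = 1.028e+05 Pa.
ΔP_A/ΔP_B = 1.495e+06/1.028e+05 = 14.5.

ΔP_A/ΔP_B ≈ 14.5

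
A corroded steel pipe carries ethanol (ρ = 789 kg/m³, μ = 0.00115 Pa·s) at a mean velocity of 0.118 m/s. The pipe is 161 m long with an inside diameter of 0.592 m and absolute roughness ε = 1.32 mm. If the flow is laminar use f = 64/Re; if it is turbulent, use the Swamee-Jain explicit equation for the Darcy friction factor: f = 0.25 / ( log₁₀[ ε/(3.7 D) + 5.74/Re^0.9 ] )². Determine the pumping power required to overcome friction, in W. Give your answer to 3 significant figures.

P ≈ 1.33 W

Reynolds number Re = ρVD/μ = 789 · 0.118 · 0.592 / 0.00115 = 4.793e+04.
Re > 4000 → turbulent. Relative roughness ε/D = 0.00132/0.592 = 0.00223. Swamee-Jain: f = 0.25/(log₁₀[0.00223/3.7 + 5.74/4.793e+04^0.9])² = 0.25/(log₁₀[0.000603 + 0.000352])² = 0.25/(-3.02)² = 0.02741.
Darcy-Weisbach: ΔP = f(L/D)(ρV²/2) = 0.02741·(161/0.592)·(789·0.118²/2) = 0.02741·272·5.493 = 40.94 Pa.
Q = V·A = 0.118·0.2753 = 0.03248 m³/s.
Pumping power P = QΔP = 0.03248·40.94 = 1.330 W = 1.33 W.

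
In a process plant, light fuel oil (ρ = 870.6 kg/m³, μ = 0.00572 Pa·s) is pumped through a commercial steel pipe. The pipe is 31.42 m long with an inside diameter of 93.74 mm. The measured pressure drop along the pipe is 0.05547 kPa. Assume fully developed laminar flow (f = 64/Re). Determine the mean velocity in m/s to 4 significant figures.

V ≈ 0.08475 m/s

For laminar flow, f = 64/Re with Re = ρVD/μ, so Darcy-Weisbach reduces to ΔP = 32μLV/D². Solving for V: V = ΔP·D²/(32μL) = 55.47·(0.09374)²/(32·0.00572·31.42) = 0.08475 m/s.
Check: Re = ρVD/μ = 870.6·0.08475·0.09374/0.00572 = 1209 < 2300, so the laminar assumption holds.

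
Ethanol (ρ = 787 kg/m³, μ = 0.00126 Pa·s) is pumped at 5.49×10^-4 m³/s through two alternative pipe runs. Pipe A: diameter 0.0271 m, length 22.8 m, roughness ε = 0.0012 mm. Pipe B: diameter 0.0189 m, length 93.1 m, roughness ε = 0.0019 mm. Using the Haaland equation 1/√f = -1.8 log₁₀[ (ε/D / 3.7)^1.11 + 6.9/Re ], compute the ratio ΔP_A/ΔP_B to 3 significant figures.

ΔP_A/ΔP_B ≈ 0.0440

Pipe A: V = Q/A = 0.000549/0.0005768 = 0.9518 m/s; Re = 1.611e+04; ε/D = 4.43e-05; Haaland → f = 0.02726; ΔP_A = f(L/D)(ρV²/2) = 8176 Pa.
Pipe B: V = Q/A = 0.000549/0.0002806 = 1.957 m/s; Re = 2.31e+04; ε/D = 0.000101; Haaland → f = 0.02502; ΔP_B = f(L/D)(ρV²/2) = 1.857e+05 Pa.
ΔP_A/ΔP_B = 8176/1.857e+05 = 0.0440.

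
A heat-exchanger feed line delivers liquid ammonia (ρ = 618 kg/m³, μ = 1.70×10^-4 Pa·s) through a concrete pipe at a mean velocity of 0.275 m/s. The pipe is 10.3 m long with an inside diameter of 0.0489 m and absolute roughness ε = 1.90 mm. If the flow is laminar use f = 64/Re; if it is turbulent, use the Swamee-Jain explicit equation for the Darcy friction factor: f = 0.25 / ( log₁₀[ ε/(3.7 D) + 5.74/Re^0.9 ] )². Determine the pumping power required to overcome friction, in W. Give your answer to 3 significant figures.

P ≈ 0.165 W

Reynolds number Re = ρVD/μ = 618 · 0.275 · 0.0489 / 0.00017 = 4.889e+04.
Re > 4000 → turbulent. Relative roughness ε/D = 0.0019/0.0489 = 0.0389. Swamee-Jain: f = 0.25/(log₁₀[0.0389/3.7 + 5.74/4.889e+04^0.9])² = 0.25/(log₁₀[0.0105 + 0.000346])² = 0.25/(-1.965)² = 0.06477.
Darcy-Weisbach: ΔP = f(L/D)(ρV²/2) = 0.06477·(10.3/0.0489)·(618·0.275²/2) = 0.06477·210.6·23.37 = 318.8 Pa.
Q = V·A = 0.275·0.001878 = 0.0005165 m³/s.
Pumping power P = QΔP = 0.0005165·318.8 = 0.1646 W = 0.165 W.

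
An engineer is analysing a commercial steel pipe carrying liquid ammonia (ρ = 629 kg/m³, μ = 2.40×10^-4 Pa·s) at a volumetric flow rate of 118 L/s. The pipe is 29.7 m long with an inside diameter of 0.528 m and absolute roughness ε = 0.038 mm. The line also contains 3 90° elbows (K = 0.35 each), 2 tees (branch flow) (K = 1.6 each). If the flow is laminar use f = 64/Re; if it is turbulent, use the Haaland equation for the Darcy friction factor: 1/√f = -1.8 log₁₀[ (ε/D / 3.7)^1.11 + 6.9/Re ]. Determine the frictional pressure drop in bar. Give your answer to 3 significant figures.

ΔP ≈ 0.00456 bar

Q = 118 L/s = 118/1000 = 0.118 m³/s.
Cross-sectional area A = πD²/4 = π(0.528)²/4 = 0.219 m²; mean velocity V = Q/A = 0.118/0.219 = 0.5389 m/s.
Reynolds number Re = ρVD/μ = 629 · 0.5389 · 0.528 / 0.00024 = 7.458e+05.
Re > 4000 → turbulent. Relative roughness ε/D = 3.8e-05/0.528 = 7.2e-05. Haaland: 1/√f = -1.8 log₁₀[(7.2e-05/3.7)^1.11 + 6.9/7.458e+05] = -1.8 log₁₀[5.9e-06 + 9.25e-06] = 8.675, so f = 0.01329.
Total minor-loss coefficient ΣK = 3·0.35 + 2·1.6 = 4.25.
ΔP = [f·L/D + ΣK]·(ρV²/2) = [0.01329·29.7/0.528 + 4.25]·(629·0.5389²/2) = [0.7474 + 4.25]·91.34 = 456.5 Pa.
ΔP = 456.5 Pa = 0.00456 bar.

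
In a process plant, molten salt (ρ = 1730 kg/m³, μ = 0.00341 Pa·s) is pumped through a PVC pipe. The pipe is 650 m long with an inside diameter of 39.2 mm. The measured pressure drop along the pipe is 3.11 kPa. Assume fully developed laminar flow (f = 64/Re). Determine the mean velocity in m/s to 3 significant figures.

For laminar flow, f = 64/Re with Re = ρVD/μ, so Darcy-Weisbach reduces to ΔP = 32μLV/D². Solving for V: V = ΔP·D²/(32μL) = 3110·(0.0392)²/(32·0.00341·650) = 0.06738 m/s.
Check: Re = ρVD/μ = 1730·0.06738·0.0392/0.00341 = 1340 < 2300, so the laminar assumption holds.

V ≈ 0.0674 m/s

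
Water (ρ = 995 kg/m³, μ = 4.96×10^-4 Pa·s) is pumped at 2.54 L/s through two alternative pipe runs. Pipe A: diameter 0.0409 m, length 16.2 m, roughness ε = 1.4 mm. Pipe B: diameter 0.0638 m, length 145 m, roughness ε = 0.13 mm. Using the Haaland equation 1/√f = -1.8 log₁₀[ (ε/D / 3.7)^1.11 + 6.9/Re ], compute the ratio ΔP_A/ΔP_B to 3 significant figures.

ΔP_A/ΔP_B ≈ 2.50

Pipe A: V = Q/A = 0.00254/0.001314 = 1.933 m/s; Re = 1.586e+05; ε/D = 0.0342; Haaland → f = 0.06074; ΔP_A = f(L/D)(ρV²/2) = 4.474e+04 Pa.
Pipe B: V = Q/A = 0.00254/0.003197 = 0.7945 m/s; Re = 1.017e+05; ε/D = 0.00204; Haaland → f = 0.02505; ΔP_B = f(L/D)(ρV²/2) = 1.788e+04 Pa.
ΔP_A/ΔP_B = 4.474e+04/1.788e+04 = 2.50.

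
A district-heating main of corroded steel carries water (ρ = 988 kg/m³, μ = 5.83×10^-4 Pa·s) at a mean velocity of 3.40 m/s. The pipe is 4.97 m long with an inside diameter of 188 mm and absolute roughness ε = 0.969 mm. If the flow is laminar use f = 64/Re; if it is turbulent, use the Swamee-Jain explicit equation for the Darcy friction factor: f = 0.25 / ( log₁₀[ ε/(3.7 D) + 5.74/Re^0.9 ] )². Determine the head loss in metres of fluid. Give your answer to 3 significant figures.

Reynolds number Re = ρVD/μ = 988 · 3.4 · 0.188 / 0.000583 = 1.083e+06.
Re > 4000 → turbulent. Relative roughness ε/D = 0.000969/0.188 = 0.00515. Swamee-Jain: f = 0.25/(log₁₀[0.00515/3.7 + 5.74/1.083e+06^0.9])² = 0.25/(log₁₀[0.00139 + 2.13e-05])² = 0.25/(-2.849)² = 0.03079.
Darcy-Weisbach: ΔP = f(L/D)(ρV²/2) = 0.03079·(4.97/0.188)·(988·3.4²/2) = 0.03079·26.44·5711 = 4648 Pa.
Head loss h_f = ΔP/(ρg) = 4648/(988·9.81) = 0.480 m.

h_f ≈ 0.480 m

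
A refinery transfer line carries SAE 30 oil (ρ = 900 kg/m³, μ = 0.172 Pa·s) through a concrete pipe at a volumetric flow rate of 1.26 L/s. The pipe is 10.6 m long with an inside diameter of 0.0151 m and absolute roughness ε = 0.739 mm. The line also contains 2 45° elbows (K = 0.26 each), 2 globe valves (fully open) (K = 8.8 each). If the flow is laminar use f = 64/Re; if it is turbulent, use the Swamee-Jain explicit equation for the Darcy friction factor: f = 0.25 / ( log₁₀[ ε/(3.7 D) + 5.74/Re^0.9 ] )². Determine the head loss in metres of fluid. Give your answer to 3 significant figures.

h_f ≈ 250 m

Q = 1.26 L/s = 1.26/1000 = 0.00126 m³/s.
Cross-sectional area A = πD²/4 = π(0.0151)²/4 = 0.0001791 m²; mean velocity V = Q/A = 0.00126/0.0001791 = 7.036 m/s.
Reynolds number Re = ρVD/μ = 900 · 7.036 · 0.0151 / 0.172 = 555.9.
Re < 2300 → laminar flow, so f = 64/Re = 64/555.9 = 0.1151 (the turbulent correlation is not needed).
Total minor-loss coefficient ΣK = 2·0.26 + 2·8.8 = 18.1.
ΔP = [f·L/D + ΣK]·(ρV²/2) = [0.1151·10.6/0.0151 + 18.1]·(900·7.036²/2) = [80.81 + 18.1]·2.228e+04 = 2.204e+06 Pa.
Head loss h_f = ΔP/(ρg) = 2.204e+06/(900·9.81) = 250 m.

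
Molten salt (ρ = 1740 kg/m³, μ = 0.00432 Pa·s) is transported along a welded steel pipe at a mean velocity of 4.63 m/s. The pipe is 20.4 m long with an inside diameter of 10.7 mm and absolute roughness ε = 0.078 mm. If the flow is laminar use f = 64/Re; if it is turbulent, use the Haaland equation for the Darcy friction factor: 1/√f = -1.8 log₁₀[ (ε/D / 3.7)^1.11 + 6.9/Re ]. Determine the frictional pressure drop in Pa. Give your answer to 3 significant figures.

Reynolds number Re = ρVD/μ = 1740 · 4.63 · 0.0107 / 0.00432 = 1.995e+04.
Re > 4000 → turbulent. Relative roughness ε/D = 7.8e-05/0.0107 = 0.00729. Haaland: 1/√f = -1.8 log₁₀[(0.00729/3.7)^1.11 + 6.9/1.995e+04] = -1.8 log₁₀[0.000993 + 0.000346] = 5.172, so f = 0.03738.
Darcy-Weisbach: ΔP = f(L/D)(ρV²/2) = 0.03738·(20.4/0.0107)·(1740·4.63²/2) = 0.03738·1907·1.865e+04 = 1.329e+06 Pa.

ΔP ≈ 1.33×10^6 Pa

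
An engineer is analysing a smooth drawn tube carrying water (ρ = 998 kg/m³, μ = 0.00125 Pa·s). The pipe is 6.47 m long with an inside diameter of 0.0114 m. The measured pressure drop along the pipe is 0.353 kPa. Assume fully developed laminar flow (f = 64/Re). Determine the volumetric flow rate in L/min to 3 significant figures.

For laminar flow, f = 64/Re with Re = ρVD/μ, so Darcy-Weisbach reduces to ΔP = 32μLV/D². Solving for V: V = ΔP·D²/(32μL) = 353·(0.0114)²/(32·0.00125·6.47) = 0.1773 m/s.
Check: Re = ρVD/μ = 998·0.1773·0.0114/0.00125 = 1613 < 2300, so the laminar assumption holds.
Q = V·A = 0.1773·(π/4·0.0114²) = 1.809e-05 m³/s = 1.09 L/min.

Q ≈ 1.09 L/min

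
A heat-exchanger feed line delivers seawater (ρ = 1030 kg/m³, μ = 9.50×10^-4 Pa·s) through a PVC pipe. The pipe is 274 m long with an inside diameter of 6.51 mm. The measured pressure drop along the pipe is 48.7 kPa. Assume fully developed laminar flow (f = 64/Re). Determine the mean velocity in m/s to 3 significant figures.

V ≈ 0.248 m/s

For laminar flow, f = 64/Re with Re = ρVD/μ, so Darcy-Weisbach reduces to ΔP = 32μLV/D². Solving for V: V = ΔP·D²/(32μL) = 4.87e+04·(0.00651)²/(32·0.00095·274) = 0.2478 m/s.
Check: Re = ρVD/μ = 1030·0.2478·0.00651/0.00095 = 1749 < 2300, so the laminar assumption holds.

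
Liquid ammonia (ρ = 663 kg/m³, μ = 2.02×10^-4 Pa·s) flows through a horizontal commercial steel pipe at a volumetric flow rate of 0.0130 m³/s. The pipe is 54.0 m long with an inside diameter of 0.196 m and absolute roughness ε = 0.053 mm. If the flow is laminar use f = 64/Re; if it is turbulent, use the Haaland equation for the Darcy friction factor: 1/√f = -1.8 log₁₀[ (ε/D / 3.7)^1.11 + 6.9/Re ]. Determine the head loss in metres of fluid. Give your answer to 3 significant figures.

Cross-sectional area A = πD²/4 = π(0.196)²/4 = 0.03017 m²; mean velocity V = Q/A = 0.013/0.03017 = 0.4309 m/s.
Reynolds number Re = ρVD/μ = 663 · 0.4309 · 0.196 / 0.000202 = 2.772e+05.
Re > 4000 → turbulent. Relative roughness ε/D = 5.3e-05/0.196 = 0.00027. Haaland: 1/√f = -1.8 log₁₀[(0.00027/3.7)^1.11 + 6.9/2.772e+05] = -1.8 log₁₀[2.56e-05 + 2.49e-05] = 7.734, so f = 0.01672.
Darcy-Weisbach: ΔP = f(L/D)(ρV²/2) = 0.01672·(54/0.196)·(663·0.4309²/2) = 0.01672·275.5·61.54 = 283.5 Pa.
Head loss h_f = ΔP/(ρg) = 283.5/(663·9.81) = 0.0436 m.

h_f ≈ 0.0436 m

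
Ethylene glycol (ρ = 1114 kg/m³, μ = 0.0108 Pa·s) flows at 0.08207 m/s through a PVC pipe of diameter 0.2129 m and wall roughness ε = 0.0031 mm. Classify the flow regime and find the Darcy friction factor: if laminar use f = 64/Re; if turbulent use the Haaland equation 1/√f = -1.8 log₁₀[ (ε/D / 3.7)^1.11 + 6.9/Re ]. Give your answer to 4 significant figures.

f ≈ 0.03551

Re = ρVD/μ = 1114·0.08207·0.2129/0.0108 = 1802.
Re < 2300 → laminar, so f = 64/Re = 0.03551 (roughness is irrelevant in laminar flow).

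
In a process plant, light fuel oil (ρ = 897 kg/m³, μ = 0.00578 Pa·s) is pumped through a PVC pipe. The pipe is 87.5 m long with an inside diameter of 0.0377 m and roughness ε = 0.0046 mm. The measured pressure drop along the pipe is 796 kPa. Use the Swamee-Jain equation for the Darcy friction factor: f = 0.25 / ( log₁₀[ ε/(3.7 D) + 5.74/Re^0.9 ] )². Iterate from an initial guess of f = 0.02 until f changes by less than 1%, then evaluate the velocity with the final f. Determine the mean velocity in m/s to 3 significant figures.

Rearranging Darcy-Weisbach: V = √(2·ΔP·D/(f·L·ρ)). With ε/D = 4.6e-06/0.0377 = 0.000122, iterate starting from f = 0.02:
  f = 0.02 → V = √(2·7.96e+05·0.0377/(0.02·87.5·897)) = 6.183 m/s; Re = ρVD/μ = 3.618e+04; f → 0.02277
  f = 0.02277 → V = 5.795 m/s; Re = 3.39e+04; f → 0.0231
  f = 0.0231 → V = 5.753 m/s; Re = 3.366e+04; f → 0.02314
Converged (Δf/f < 1%). With the final f = 0.02314: V = √(2·7.96e+05·0.0377/(0.02314·87.5·897)) = 5.748 m/s.

V ≈ 5.75 m/s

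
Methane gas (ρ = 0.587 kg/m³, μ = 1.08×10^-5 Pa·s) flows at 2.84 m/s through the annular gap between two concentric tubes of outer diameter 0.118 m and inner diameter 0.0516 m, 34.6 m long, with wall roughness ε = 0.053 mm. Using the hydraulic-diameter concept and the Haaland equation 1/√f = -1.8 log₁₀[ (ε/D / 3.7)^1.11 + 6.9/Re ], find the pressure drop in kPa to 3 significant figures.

Hydraulic diameter D_h = 4A/P = D_o - D_i = 0.118 - 0.0516 = 0.0664 m.
Re = ρVD_h/μ = 0.587·2.84·0.0664/1.08e-05 = 1.025e+04.
ε/D_h = 5.3e-05/0.0664 = 0.000798; Haaland gives 1/√f = -1.8 log₁₀[8.52e-05+0.000673] = 5.616, so f = 0.0317.
ΔP = f(L/D_h)(ρV²/2) = 0.0317·34.6/0.0664·2.367 = 39.11 Pa.
ΔP = 0.0391 kPa.

ΔP ≈ 0.0391 kPa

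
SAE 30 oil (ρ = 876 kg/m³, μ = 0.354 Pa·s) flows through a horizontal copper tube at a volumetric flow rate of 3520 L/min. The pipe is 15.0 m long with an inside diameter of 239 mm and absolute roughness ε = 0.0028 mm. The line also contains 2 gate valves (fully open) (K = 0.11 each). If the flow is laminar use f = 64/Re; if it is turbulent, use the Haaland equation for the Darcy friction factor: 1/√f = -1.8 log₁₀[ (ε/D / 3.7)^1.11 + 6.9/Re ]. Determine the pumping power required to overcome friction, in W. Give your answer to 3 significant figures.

Q = 3520 L/min = 3520/60000 = 0.05867 m³/s.
Cross-sectional area A = πD²/4 = π(0.239)²/4 = 0.04486 m²; mean velocity V = Q/A = 0.05867/0.04486 = 1.308 m/s.
Reynolds number Re = ρVD/μ = 876 · 1.308 · 0.239 / 0.354 = 773.4.
Re < 2300 → laminar flow, so f = 64/Re = 64/773.4 = 0.08275 (the turbulent correlation is not needed).
Total minor-loss coefficient ΣK = 2·0.11 = 0.22.
ΔP = [f·L/D + ΣK]·(ρV²/2) = [0.08275·15/0.239 + 0.22]·(876·1.308²/2) = [5.194 + 0.22]·749 = 4055 Pa.
Pumping power P = QΔP = 0.05867·4055 = 237.9 W = 238 W.

P ≈ 238 W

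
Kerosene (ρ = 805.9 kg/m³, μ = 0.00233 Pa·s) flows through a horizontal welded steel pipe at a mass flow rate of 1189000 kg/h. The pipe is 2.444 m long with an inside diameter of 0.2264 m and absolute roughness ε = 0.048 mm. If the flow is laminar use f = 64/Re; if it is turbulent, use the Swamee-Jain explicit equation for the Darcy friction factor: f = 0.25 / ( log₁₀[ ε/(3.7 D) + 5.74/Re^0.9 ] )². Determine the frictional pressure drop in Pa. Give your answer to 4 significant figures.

ṁ = 1189000 kg/h = 1189000/3600 = 330.3 kg/s.
A = πD²/4 = π(0.2264)²/4 = 0.04026 m²; mean velocity V = ṁ/(ρA) = 330.3/(805.9 · 0.04026) = 10.18 m/s.
Reynolds number Re = ρVD/μ = 805.9 · 10.18 · 0.2264 / 0.00233 = 7.972e+05.
Re > 4000 → turbulent. Relative roughness ε/D = 4.8e-05/0.2264 = 0.000212. Swamee-Jain: f = 0.25/(log₁₀[0.000212/3.7 + 5.74/7.972e+05^0.9])² = 0.25/(log₁₀[5.73e-05 + 2.8e-05])² = 0.25/(-4.069)² = 0.0151.
Darcy-Weisbach: ΔP = f(L/D)(ρV²/2) = 0.0151·(2.444/0.2264)·(805.9·10.18²/2) = 0.0151·10.8·4.176e+04 = 6807 Pa.

ΔP ≈ 6807 Pa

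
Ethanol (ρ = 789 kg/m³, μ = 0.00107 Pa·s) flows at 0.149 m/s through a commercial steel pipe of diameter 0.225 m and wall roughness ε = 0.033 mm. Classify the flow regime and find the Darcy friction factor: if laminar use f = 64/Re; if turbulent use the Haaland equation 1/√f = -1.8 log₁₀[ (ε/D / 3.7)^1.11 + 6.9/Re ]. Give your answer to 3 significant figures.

Re = ρVD/μ = 789·0.149·0.225/0.00107 = 2.472e+04.
Re > 4000 → turbulent. ε/D = 3.3e-05/0.225 = 0.000147; Haaland: 1/√f = -1.8 log₁₀[1.3e-05 + 0.000279] = 6.362, so f = 0.02471.

f ≈ 0.0247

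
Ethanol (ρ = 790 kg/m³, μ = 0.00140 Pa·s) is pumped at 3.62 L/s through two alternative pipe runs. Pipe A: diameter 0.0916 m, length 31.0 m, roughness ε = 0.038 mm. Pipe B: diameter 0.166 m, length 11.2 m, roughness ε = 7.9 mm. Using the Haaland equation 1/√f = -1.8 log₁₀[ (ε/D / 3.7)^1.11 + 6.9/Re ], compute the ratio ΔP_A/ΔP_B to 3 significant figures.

ΔP_A/ΔP_B ≈ 18.5

Pipe A: V = Q/A = 0.00362/0.00659 = 0.5493 m/s; Re = 2.839e+04; ε/D = 0.000415; Haaland → f = 0.02454; ΔP_A = f(L/D)(ρV²/2) = 990 Pa.
Pipe B: V = Q/A = 0.00362/0.02164 = 0.1673 m/s; Re = 1.567e+04; ε/D = 0.0476; Haaland → f = 0.07166; ΔP_B = f(L/D)(ρV²/2) = 53.43 Pa.
ΔP_A/ΔP_B = 990/53.43 = 18.5.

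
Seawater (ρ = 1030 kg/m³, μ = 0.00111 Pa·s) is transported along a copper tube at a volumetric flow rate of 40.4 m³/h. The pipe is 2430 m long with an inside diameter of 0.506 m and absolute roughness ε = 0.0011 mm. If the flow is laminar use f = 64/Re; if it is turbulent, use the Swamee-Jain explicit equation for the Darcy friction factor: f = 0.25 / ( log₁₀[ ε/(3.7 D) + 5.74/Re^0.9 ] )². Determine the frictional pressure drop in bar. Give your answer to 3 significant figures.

ΔP ≈ 0.00186 bar

Q = 40.4 m³/h = 40.4/3600 = 0.01122 m³/s.
Cross-sectional area A = πD²/4 = π(0.506)²/4 = 0.2011 m²; mean velocity V = Q/A = 0.01122/0.2011 = 0.05581 m/s.
Reynolds number Re = ρVD/μ = 1030 · 0.05581 · 0.506 / 0.00111 = 2.62e+04.
Re > 4000 → turbulent. Relative roughness ε/D = 1.1e-06/0.506 = 2.17e-06. Swamee-Jain: f = 0.25/(log₁₀[2.17e-06/3.7 + 5.74/2.62e+04^0.9])² = 0.25/(log₁₀[5.88e-07 + 0.000606])² = 0.25/(-3.217)² = 0.02415.
Darcy-Weisbach: ΔP = f(L/D)(ρV²/2) = 0.02415·(2430/0.506)·(1030·0.05581²/2) = 0.02415·4802·1.604 = 186 Pa.
ΔP = 186 Pa = 0.00186 bar.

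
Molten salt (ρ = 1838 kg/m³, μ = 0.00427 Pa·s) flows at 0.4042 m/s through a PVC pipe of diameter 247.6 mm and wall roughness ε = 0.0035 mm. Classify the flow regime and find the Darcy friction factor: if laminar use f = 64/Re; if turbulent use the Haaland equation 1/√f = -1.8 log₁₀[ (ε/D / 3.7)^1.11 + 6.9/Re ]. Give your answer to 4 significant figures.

Re = ρVD/μ = 1838·0.4042·0.2476/0.00427 = 4.308e+04.
Re > 4000 → turbulent. ε/D = 3.5e-06/0.2476 = 1.41e-05; Haaland: 1/√f = -1.8 log₁₀[9.69e-07 + 0.00016] = 6.827, so f = 0.02146.

f ≈ 0.02146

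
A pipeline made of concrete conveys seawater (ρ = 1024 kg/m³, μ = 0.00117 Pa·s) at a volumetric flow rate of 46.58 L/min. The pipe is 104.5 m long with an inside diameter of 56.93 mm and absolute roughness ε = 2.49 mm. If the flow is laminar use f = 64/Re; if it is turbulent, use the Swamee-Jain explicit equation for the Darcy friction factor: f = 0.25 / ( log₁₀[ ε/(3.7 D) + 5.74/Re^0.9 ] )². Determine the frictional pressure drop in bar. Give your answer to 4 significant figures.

ΔP ≈ 0.06102 bar

Q = 46.58 L/min = 46.58/60000 = 0.0007763 m³/s.
Cross-sectional area A = πD²/4 = π(0.05693)²/4 = 0.002545 m²; mean velocity V = Q/A = 0.0007763/0.002545 = 0.305 m/s.
Reynolds number Re = ρVD/μ = 1024 · 0.305 · 0.05693 / 0.00117 = 1.52e+04.
Re > 4000 → turbulent. Relative roughness ε/D = 0.00249/0.05693 = 0.0437. Swamee-Jain: f = 0.25/(log₁₀[0.0437/3.7 + 5.74/1.52e+04^0.9])² = 0.25/(log₁₀[0.0118 + 0.000989])² = 0.25/(-1.892)² = 0.06981.
Darcy-Weisbach: ΔP = f(L/D)(ρV²/2) = 0.06981·(104.5/0.05693)·(1024·0.305²/2) = 0.06981·1836·47.62 = 6102 Pa.
ΔP = 6102 Pa = 0.06102 bar.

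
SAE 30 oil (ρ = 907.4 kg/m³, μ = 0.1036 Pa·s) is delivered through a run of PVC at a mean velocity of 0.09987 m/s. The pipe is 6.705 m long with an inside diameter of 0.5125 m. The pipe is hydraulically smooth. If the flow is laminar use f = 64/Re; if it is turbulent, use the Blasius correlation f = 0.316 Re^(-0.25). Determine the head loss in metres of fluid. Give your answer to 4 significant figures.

h_f ≈ 9.495×10^-4 m

Reynolds number Re = ρVD/μ = 907.4 · 0.09987 · 0.5125 / 0.104 = 448.3.
Re < 2300 → laminar flow, so f = 64/Re = 64/448.3 = 0.1428 (the turbulent correlation is not needed).
Darcy-Weisbach: ΔP = f(L/D)(ρV²/2) = 0.1428·(6.705/0.5125)·(907.4·0.09987²/2) = 0.1428·13.08·4.525 = 8.452 Pa.
Head loss h_f = ΔP/(ρg) = 8.452/(907.4·9.81) = 9.495×10^-4 m.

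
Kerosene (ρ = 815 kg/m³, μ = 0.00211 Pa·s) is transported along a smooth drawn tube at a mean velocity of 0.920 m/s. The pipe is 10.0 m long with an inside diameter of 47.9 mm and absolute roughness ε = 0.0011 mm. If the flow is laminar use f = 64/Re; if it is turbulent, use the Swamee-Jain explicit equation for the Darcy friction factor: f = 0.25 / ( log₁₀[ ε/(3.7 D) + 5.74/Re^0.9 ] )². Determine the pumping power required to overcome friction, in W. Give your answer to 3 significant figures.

P ≈ 3.22 W

Reynolds number Re = ρVD/μ = 815 · 0.92 · 0.0479 / 0.00211 = 1.702e+04.
Re > 4000 → turbulent. Relative roughness ε/D = 1.1e-06/0.0479 = 2.3e-05. Swamee-Jain: f = 0.25/(log₁₀[2.3e-05/3.7 + 5.74/1.702e+04^0.9])² = 0.25/(log₁₀[6.21e-06 + 0.000893])² = 0.25/(-3.046)² = 0.02695.
Darcy-Weisbach: ΔP = f(L/D)(ρV²/2) = 0.02695·(10/0.0479)·(815·0.92²/2) = 0.02695·208.8·344.9 = 1940 Pa.
Q = V·A = 0.92·0.001802 = 0.001658 m³/s.
Pumping power P = QΔP = 0.001658·1940 = 3.217 W = 3.22 W.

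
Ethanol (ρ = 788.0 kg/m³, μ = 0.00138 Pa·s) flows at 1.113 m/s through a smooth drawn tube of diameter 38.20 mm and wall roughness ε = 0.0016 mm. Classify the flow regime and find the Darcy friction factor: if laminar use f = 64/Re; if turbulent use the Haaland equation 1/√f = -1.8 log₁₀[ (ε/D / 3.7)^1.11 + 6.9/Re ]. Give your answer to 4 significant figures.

Re = ρVD/μ = 788·1.113·0.0382/0.00138 = 2.428e+04.
Re > 4000 → turbulent. ε/D = 1.6e-06/0.0382 = 4.19e-05; Haaland: 1/√f = -1.8 log₁₀[3.23e-06 + 0.000284] = 6.375, so f = 0.02461.

f ≈ 0.02461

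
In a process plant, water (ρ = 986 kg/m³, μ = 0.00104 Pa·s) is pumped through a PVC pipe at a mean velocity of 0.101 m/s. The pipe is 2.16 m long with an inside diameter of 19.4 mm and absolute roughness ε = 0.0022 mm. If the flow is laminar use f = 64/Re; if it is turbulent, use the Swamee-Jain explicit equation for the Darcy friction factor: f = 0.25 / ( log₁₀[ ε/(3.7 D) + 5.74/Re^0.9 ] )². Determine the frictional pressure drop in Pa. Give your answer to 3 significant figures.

ΔP ≈ 19.3 Pa

Reynolds number Re = ρVD/μ = 986 · 0.101 · 0.0194 / 0.00104 = 1858.
Re < 2300 → laminar flow, so f = 64/Re = 64/1858 = 0.03445 (the turbulent correlation is not needed).
Darcy-Weisbach: ΔP = f(L/D)(ρV²/2) = 0.03445·(2.16/0.0194)·(986·0.101²/2) = 0.03445·111.3·5.029 = 19.29 Pa.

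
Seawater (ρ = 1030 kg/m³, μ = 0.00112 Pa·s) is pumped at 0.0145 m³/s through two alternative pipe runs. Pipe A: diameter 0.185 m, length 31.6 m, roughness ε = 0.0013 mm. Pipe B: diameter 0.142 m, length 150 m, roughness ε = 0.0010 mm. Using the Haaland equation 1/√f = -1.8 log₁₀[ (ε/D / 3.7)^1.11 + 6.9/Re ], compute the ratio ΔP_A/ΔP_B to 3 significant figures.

Pipe A: V = Q/A = 0.0145/0.02688 = 0.5394 m/s; Re = 9.178e+04; ε/D = 7.03e-06; Haaland → f = 0.01817; ΔP_A = f(L/D)(ρV²/2) = 465.1 Pa.
Pipe B: V = Q/A = 0.0145/0.01584 = 0.9156 m/s; Re = 1.196e+05; ε/D = 7.04e-06; Haaland → f = 0.01721; ΔP_B = f(L/D)(ρV²/2) = 7847 Pa.
ΔP_A/ΔP_B = 465.1/7847 = 0.0593.

ΔP_A/ΔP_B ≈ 0.0593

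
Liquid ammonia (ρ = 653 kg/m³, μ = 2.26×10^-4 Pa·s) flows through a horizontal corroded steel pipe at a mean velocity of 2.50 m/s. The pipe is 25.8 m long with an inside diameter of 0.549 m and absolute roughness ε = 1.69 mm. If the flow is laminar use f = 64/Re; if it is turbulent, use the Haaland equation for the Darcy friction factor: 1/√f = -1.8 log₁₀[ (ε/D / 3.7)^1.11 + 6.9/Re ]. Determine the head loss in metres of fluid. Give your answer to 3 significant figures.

Reynolds number Re = ρVD/μ = 653 · 2.5 · 0.549 / 0.000226 = 3.966e+06.
Re > 4000 → turbulent. Relative roughness ε/D = 0.00169/0.549 = 0.00308. Haaland: 1/√f = -1.8 log₁₀[(0.00308/3.7)^1.11 + 6.9/3.966e+06] = -1.8 log₁₀[0.000381 + 1.74e-06] = 6.15, so f = 0.02644.
Darcy-Weisbach: ΔP = f(L/D)(ρV²/2) = 0.02644·(25.8/0.549)·(653·2.5²/2) = 0.02644·46.99·2041 = 2535 Pa.
Head loss h_f = ΔP/(ρg) = 2535/(653·9.81) = 0.396 m.

h_f ≈ 0.396 m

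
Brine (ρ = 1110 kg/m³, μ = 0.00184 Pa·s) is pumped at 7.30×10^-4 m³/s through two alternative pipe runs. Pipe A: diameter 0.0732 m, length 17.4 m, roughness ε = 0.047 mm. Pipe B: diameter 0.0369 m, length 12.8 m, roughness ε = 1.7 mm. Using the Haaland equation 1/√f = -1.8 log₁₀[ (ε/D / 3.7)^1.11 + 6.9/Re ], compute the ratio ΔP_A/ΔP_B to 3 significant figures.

Pipe A: V = Q/A = 0.00073/0.004208 = 0.1735 m/s; Re = 7660; ε/D = 0.000642; Haaland → f = 0.03397; ΔP_A = f(L/D)(ρV²/2) = 134.8 Pa.
Pipe B: V = Q/A = 0.00073/0.001069 = 0.6826 m/s; Re = 1.52e+04; ε/D = 0.0461; Haaland → f = 0.0707; ΔP_B = f(L/D)(ρV²/2) = 6342 Pa.
ΔP_A/ΔP_B = 134.8/6342 = 0.0213.

ΔP_A/ΔP_B ≈ 0.0213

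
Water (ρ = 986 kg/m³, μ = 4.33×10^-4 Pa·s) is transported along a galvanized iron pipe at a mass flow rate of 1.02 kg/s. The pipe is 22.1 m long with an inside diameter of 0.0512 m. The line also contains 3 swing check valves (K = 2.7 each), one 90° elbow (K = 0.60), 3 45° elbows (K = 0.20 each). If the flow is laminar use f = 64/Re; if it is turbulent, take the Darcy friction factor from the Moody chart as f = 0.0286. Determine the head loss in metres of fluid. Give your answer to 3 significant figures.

h_f ≈ 0.279 m

A = πD²/4 = π(0.0512)²/4 = 0.002059 m²; mean velocity V = ṁ/(ρA) = 1.02/(986 · 0.002059) = 0.5025 m/s.
Reynolds number Re = ρVD/μ = 986 · 0.5025 · 0.0512 / 0.000433 = 5.858e+04.
Re > 4000 → turbulent; use the Moody-chart value f = 0.0286.
Total minor-loss coefficient ΣK = 3·2.7 + 1·0.6 + 3·0.2 = 9.3.
ΔP = [f·L/D + ΣK]·(ρV²/2) = [0.0286·22.1/0.0512 + 9.3]·(986·0.5025²/2) = [12.34 + 9.3]·124.5 = 2694 Pa.
Head loss h_f = ΔP/(ρg) = 2694/(986·9.81) = 0.279 m.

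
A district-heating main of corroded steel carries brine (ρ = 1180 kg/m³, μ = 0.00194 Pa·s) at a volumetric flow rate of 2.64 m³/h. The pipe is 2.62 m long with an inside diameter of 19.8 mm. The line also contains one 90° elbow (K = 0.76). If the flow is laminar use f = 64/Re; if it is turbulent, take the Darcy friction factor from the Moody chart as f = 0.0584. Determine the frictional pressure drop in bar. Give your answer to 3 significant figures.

ΔP ≈ 0.284 bar

Q = 2.64 m³/h = 2.64/3600 = 0.0007333 m³/s.
Cross-sectional area A = πD²/4 = π(0.0198)²/4 = 0.0003079 m²; mean velocity V = Q/A = 0.0007333/0.0003079 = 2.382 m/s.
Reynolds number Re = ρVD/μ = 1180 · 2.382 · 0.0198 / 0.00194 = 2.868e+04.
Re > 4000 → turbulent; use the Moody-chart value f = 0.0584.
Total minor-loss coefficient ΣK = 1·0.76 = 0.76.
ΔP = [f·L/D + ΣK]·(ρV²/2) = [0.0584·2.62/0.0198 + 0.76]·(1180·2.382²/2) = [7.728 + 0.76]·3347 = 2.841e+04 Pa.
ΔP = 2.841e+04 Pa = 0.284 bar.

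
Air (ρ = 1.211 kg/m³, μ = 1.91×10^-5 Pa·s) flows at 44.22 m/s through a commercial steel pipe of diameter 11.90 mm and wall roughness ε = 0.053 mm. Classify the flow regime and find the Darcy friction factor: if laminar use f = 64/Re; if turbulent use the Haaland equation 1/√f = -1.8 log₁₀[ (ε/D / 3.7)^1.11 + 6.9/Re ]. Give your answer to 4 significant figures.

f ≈ 0.03197

Re = ρVD/μ = 1.211·44.22·0.0119/1.91e-05 = 3.336e+04.
Re > 4000 → turbulent. ε/D = 5.3e-05/0.0119 = 0.00445; Haaland: 1/√f = -1.8 log₁₀[0.000575 + 0.000207] = 5.593, so f = 0.03197.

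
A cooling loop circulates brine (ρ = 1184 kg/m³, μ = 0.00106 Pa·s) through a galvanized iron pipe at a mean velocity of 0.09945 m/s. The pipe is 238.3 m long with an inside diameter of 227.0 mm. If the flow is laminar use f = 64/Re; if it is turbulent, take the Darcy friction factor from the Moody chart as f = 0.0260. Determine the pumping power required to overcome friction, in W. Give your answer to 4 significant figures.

P ≈ 0.6432 W

Reynolds number Re = ρVD/μ = 1184 · 0.09945 · 0.227 / 0.00106 = 2.522e+04.
Re > 4000 → turbulent; use the Moody-chart value f = 0.0260.
Darcy-Weisbach: ΔP = f(L/D)(ρV²/2) = 0.026·(238.3/0.227)·(1184·0.09945²/2) = 0.026·1050·5.855 = 159.8 Pa.
Q = V·A = 0.09945·0.04047 = 0.004025 m³/s.
Pumping power P = QΔP = 0.004025·159.8 = 0.64320 W = 0.6432 W.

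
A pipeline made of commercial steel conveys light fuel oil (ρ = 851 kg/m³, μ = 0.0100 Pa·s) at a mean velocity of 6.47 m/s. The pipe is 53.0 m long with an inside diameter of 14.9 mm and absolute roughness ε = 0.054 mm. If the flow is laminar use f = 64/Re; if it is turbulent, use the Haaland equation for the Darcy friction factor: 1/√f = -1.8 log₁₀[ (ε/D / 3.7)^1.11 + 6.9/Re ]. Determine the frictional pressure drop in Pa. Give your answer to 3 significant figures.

ΔP ≈ 2.35×10^6 Pa

Reynolds number Re = ρVD/μ = 851 · 6.47 · 0.0149 / 0.01 = 8204.
Re > 4000 → turbulent. Relative roughness ε/D = 5.4e-05/0.0149 = 0.00362. Haaland: 1/√f = -1.8 log₁₀[(0.00362/3.7)^1.11 + 6.9/8204] = -1.8 log₁₀[0.000457 + 0.000841] = 5.196, so f = 0.03704.
Darcy-Weisbach: ΔP = f(L/D)(ρV²/2) = 0.03704·(53/0.0149)·(851·6.47²/2) = 0.03704·3557·1.781e+04 = 2.347e+06 Pa.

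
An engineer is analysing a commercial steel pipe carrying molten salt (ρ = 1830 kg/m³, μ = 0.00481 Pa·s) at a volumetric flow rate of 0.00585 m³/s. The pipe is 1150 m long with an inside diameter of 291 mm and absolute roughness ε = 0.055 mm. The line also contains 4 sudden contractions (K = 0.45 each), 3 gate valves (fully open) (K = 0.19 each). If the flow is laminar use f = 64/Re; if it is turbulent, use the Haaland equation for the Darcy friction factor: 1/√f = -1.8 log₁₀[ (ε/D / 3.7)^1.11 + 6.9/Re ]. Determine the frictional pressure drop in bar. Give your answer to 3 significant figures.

Cross-sectional area A = πD²/4 = π(0.291)²/4 = 0.06651 m²; mean velocity V = Q/A = 0.00585/0.06651 = 0.08796 m/s.
Reynolds number Re = ρVD/μ = 1830 · 0.08796 · 0.291 / 0.00481 = 9738.
Re > 4000 → turbulent. Relative roughness ε/D = 5.5e-05/0.291 = 0.000189. Haaland: 1/√f = -1.8 log₁₀[(0.000189/3.7)^1.11 + 6.9/9738] = -1.8 log₁₀[1.72e-05 + 0.000709] = 5.651, so f = 0.03132.
Total minor-loss coefficient ΣK = 4·0.45 + 3·0.19 = 2.37.
ΔP = [f·L/D + ΣK]·(ρV²/2) = [0.03132·1150/0.291 + 2.37]·(1830·0.08796²/2) = [123.8 + 2.37]·7.079 = 893 Pa.
ΔP = 893 Pa = 0.00893 bar.

ΔP ≈ 0.00893 bar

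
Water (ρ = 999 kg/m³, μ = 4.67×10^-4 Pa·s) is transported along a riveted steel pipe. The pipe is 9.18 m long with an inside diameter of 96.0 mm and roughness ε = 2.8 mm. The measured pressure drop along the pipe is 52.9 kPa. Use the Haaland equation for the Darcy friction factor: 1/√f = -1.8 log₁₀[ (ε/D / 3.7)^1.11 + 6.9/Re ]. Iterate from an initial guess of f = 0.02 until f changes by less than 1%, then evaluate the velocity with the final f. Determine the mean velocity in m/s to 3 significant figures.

Rearranging Darcy-Weisbach: V = √(2·ΔP·D/(f·L·ρ)). With ε/D = 0.0028/0.096 = 0.0292, iterate starting from f = 0.02:
  f = 0.02 → V = √(2·5.29e+04·0.096/(0.02·9.18·999)) = 7.441 m/s; Re = ρVD/μ = 1.528e+06; f → 0.05664
  f = 0.05664 → V = 4.422 m/s; Re = 9.081e+05; f → 0.05666
Converged (Δf/f < 1%). With the final f = 0.05666: V = √(2·5.29e+04·0.096/(0.05666·9.18·999)) = 4.421 m/s.

V ≈ 4.42 m/s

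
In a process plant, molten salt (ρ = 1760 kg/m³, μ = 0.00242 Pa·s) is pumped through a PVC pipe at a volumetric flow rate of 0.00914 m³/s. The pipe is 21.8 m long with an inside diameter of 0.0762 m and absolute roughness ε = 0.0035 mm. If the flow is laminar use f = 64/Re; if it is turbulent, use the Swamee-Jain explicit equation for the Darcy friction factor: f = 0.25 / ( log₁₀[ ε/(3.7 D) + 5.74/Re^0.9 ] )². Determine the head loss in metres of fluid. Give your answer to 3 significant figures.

h_f ≈ 1.04 m

Cross-sectional area A = πD²/4 = π(0.0762)²/4 = 0.00456 m²; mean velocity V = Q/A = 0.00914/0.00456 = 2.004 m/s.
Reynolds number Re = ρVD/μ = 1760 · 2.004 · 0.0762 / 0.00242 = 1.111e+05.
Re > 4000 → turbulent. Relative roughness ε/D = 3.5e-06/0.0762 = 4.59e-05. Swamee-Jain: f = 0.25/(log₁₀[4.59e-05/3.7 + 5.74/1.111e+05^0.9])² = 0.25/(log₁₀[1.24e-05 + 0.000165])² = 0.25/(-3.751)² = 0.01777.
Darcy-Weisbach: ΔP = f(L/D)(ρV²/2) = 0.01777·(21.8/0.0762)·(1760·2.004²/2) = 0.01777·286.1·3535 = 1.797e+04 Pa.
Head loss h_f = ΔP/(ρg) = 1.797e+04/(1760·9.81) = 1.04 m.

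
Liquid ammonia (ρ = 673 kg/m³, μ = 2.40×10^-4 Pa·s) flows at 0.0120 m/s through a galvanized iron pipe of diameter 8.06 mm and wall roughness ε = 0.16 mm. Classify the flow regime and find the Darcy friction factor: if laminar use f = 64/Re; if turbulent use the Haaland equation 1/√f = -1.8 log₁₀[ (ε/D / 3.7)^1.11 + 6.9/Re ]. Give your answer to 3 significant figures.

Re = ρVD/μ = 673·0.012·0.00806/0.00024 = 271.2.
Re < 2300 → laminar, so f = 64/Re = 0.236 (roughness is irrelevant in laminar flow).

f ≈ 0.236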